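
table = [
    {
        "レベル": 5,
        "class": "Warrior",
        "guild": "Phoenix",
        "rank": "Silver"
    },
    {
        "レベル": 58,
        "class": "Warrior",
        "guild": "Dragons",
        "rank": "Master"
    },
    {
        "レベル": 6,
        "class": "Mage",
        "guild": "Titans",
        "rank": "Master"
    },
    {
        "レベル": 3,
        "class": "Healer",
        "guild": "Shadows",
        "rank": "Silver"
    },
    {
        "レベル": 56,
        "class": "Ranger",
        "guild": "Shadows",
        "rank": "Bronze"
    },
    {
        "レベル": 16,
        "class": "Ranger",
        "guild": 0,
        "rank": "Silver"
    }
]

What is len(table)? 6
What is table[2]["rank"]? "Master"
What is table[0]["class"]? "Warrior"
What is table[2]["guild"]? "Titans"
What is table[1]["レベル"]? 58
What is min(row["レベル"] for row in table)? 3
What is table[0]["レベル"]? 5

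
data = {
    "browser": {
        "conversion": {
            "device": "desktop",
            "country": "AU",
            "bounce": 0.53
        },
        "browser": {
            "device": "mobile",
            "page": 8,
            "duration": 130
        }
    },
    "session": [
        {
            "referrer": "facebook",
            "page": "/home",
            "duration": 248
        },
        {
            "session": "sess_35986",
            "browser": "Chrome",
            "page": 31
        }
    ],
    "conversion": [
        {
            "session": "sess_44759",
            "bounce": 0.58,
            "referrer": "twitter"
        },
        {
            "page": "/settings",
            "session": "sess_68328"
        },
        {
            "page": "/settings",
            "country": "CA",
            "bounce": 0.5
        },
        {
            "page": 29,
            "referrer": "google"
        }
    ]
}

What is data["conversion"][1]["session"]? "sess_68328"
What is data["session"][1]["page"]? 31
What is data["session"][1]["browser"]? "Chrome"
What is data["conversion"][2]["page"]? "/settings"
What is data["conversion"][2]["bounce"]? 0.5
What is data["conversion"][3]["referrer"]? "google"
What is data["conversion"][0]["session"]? "sess_44759"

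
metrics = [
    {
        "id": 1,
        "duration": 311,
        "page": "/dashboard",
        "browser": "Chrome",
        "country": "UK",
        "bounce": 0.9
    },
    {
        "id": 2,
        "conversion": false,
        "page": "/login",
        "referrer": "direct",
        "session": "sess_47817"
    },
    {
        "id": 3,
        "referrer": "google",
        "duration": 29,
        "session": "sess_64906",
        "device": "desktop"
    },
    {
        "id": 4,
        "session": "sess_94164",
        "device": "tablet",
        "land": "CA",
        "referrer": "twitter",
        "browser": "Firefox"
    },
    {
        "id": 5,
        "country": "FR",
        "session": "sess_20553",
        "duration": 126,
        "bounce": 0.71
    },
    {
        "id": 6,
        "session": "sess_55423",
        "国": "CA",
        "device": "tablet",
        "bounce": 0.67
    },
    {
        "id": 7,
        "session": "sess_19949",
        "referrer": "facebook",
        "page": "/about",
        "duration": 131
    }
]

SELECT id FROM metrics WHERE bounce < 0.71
[6]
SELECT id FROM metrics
[1, 2, 3, 4, 5, 6, 7]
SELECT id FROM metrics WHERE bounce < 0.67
[]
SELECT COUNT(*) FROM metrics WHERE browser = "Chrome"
1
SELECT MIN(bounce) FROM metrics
0.67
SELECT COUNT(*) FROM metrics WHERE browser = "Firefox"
1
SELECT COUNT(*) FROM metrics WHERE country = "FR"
1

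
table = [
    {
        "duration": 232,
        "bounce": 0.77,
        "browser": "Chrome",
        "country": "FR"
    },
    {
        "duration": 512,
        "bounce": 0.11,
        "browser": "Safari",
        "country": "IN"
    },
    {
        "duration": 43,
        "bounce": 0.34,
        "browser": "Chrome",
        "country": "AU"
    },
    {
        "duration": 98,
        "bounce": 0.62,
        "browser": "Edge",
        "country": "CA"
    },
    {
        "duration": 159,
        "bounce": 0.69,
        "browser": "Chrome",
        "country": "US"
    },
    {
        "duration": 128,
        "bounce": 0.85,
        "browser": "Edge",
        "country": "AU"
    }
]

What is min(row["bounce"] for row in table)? 0.11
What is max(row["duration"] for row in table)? 512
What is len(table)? 6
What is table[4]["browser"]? "Chrome"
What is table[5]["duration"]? 128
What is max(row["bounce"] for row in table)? 0.85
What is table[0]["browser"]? "Chrome"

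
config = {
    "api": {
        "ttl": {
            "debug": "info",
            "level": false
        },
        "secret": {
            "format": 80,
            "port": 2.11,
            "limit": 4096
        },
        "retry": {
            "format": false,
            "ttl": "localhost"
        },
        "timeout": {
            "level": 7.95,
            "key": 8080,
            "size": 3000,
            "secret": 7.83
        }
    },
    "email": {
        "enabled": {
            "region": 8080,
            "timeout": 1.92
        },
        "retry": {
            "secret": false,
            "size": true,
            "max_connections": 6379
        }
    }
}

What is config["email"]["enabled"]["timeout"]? 1.92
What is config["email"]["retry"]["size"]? True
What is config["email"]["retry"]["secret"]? False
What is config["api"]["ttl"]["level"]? False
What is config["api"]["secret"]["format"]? 80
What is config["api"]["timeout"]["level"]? 7.95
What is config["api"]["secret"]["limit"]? 4096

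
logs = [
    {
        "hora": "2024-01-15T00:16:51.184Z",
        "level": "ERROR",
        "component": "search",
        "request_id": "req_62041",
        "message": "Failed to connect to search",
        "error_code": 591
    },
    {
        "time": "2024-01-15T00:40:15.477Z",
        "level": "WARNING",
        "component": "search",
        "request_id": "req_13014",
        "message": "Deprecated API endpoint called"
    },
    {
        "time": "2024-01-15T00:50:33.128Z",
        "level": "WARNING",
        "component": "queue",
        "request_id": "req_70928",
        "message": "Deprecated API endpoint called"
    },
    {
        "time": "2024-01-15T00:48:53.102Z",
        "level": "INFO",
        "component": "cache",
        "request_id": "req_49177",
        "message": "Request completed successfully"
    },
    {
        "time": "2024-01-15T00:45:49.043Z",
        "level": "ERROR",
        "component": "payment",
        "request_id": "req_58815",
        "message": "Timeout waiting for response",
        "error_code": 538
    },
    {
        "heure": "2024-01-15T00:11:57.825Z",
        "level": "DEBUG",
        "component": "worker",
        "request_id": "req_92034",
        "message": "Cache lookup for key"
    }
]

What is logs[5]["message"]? "Cache lookup for key"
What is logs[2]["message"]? "Deprecated API endpoint called"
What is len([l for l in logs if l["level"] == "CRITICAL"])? 0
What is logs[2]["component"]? "queue"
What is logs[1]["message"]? "Deprecated API endpoint called"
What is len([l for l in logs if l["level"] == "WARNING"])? 2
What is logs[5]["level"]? "DEBUG"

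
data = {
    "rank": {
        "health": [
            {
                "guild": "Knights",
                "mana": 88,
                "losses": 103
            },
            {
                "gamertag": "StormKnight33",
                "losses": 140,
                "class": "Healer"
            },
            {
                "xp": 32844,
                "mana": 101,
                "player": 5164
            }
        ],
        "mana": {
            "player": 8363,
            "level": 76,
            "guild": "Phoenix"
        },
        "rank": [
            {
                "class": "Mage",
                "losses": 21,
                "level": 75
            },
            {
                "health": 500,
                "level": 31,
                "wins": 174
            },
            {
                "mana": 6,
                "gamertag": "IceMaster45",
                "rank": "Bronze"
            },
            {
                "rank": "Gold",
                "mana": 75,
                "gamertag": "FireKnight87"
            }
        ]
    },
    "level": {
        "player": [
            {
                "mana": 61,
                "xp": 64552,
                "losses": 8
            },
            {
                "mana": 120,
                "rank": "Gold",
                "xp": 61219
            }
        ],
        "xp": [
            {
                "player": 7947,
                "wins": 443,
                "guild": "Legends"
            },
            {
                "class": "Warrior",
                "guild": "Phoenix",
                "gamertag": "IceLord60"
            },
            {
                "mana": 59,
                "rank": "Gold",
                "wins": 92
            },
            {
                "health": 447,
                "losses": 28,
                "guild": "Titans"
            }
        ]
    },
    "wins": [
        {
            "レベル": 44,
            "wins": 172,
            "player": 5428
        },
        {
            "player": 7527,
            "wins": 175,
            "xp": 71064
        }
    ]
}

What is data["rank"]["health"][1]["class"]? "Healer"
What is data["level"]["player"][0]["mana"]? 61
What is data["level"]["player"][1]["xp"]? 61219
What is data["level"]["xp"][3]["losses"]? 28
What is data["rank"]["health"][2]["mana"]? 101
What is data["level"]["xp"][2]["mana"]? 59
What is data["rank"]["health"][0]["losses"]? 103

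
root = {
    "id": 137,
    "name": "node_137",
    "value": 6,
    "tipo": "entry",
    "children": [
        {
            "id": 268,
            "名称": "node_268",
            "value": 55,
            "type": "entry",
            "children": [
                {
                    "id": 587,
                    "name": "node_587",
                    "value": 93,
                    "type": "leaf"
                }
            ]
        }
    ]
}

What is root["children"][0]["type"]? "entry"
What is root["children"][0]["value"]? 55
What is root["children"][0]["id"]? 268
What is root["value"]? 6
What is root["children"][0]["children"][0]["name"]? "node_587"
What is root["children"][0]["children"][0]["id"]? 587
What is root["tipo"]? "entry"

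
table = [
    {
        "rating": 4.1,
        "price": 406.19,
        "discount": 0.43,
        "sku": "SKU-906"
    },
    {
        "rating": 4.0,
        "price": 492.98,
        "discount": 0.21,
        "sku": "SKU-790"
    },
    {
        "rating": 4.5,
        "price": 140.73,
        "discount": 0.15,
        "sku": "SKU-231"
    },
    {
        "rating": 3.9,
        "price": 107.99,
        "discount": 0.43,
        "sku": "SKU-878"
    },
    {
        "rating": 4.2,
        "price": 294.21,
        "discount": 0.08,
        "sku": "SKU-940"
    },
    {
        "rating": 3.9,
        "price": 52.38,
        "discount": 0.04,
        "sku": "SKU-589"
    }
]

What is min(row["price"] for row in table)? 52.38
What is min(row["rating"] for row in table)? 3.9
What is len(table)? 6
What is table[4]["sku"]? "SKU-940"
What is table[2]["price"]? 140.73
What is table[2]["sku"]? "SKU-231"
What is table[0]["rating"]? 4.1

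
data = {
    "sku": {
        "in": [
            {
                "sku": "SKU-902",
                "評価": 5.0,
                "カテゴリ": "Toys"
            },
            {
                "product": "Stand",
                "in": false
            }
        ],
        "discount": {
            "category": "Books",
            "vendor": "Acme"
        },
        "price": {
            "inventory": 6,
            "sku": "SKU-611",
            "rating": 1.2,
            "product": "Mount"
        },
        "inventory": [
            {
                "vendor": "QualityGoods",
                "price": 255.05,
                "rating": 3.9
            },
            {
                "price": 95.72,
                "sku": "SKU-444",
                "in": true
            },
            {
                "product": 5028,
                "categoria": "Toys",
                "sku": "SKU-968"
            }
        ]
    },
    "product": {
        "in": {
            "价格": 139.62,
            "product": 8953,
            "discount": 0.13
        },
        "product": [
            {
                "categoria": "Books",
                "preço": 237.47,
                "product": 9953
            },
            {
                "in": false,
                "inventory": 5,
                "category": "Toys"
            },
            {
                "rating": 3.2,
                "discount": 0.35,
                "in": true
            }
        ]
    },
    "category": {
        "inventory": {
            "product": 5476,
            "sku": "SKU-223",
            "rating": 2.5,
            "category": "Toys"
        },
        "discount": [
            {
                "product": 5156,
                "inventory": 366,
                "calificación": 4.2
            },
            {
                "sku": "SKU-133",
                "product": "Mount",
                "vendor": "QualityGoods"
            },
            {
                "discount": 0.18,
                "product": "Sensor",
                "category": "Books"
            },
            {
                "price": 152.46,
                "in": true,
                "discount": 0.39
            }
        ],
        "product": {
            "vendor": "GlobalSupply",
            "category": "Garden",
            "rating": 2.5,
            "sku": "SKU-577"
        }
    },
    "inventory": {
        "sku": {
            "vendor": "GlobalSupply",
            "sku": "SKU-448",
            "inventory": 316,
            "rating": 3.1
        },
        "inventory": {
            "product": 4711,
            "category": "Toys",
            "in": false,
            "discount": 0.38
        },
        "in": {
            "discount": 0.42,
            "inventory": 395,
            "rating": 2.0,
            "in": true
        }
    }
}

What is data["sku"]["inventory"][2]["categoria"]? "Toys"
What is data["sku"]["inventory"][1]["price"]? 95.72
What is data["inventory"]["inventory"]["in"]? False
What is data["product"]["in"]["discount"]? 0.13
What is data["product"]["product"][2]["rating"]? 3.2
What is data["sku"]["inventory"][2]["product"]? 5028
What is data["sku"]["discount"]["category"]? "Books"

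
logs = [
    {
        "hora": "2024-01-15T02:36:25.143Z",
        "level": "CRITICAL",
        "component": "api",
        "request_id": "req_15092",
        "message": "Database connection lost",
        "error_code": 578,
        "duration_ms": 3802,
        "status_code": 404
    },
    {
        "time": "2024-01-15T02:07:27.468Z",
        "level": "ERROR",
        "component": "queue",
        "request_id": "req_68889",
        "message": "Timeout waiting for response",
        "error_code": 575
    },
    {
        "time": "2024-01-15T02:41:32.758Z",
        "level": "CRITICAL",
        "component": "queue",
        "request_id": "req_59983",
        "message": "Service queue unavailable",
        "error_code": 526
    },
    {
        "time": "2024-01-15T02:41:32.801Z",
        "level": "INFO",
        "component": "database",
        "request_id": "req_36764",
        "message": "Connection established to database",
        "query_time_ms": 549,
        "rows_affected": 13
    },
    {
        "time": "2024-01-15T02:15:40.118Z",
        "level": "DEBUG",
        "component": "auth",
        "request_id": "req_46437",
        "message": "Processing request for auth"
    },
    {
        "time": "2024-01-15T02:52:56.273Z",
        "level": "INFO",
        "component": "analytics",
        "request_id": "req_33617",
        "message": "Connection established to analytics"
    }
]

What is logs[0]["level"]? "CRITICAL"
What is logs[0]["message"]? "Database connection lost"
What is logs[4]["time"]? "2024-01-15T02:15:40.118Z"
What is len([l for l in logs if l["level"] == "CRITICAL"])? 2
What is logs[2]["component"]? "queue"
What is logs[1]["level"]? "ERROR"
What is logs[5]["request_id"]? "req_33617"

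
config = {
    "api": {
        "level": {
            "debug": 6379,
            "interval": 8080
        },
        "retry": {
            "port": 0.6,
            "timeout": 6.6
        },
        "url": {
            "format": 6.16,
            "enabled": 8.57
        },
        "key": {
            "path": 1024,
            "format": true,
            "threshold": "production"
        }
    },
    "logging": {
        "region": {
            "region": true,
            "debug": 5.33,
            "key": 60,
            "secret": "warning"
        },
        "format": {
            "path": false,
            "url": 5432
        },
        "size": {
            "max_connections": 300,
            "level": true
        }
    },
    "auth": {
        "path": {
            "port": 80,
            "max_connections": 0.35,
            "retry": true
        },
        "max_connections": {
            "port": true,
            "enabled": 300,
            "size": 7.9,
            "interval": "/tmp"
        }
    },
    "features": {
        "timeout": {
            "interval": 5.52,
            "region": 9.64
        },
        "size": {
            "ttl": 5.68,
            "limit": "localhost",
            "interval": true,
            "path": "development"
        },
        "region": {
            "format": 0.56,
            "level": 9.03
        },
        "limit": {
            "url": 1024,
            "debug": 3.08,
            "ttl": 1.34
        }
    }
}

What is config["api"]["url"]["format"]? 6.16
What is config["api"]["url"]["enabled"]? 8.57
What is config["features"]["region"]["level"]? 9.03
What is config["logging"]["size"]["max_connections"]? 300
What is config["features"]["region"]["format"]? 0.56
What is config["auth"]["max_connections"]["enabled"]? 300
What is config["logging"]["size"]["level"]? True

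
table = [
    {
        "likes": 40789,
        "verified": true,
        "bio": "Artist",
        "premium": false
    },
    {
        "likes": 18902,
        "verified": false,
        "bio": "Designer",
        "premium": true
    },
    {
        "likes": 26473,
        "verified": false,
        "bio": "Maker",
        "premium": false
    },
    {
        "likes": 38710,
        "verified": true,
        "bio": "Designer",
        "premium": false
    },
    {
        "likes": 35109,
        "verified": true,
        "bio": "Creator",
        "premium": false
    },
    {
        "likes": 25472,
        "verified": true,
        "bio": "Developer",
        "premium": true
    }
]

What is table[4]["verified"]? True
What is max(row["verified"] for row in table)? True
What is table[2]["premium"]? False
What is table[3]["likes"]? 38710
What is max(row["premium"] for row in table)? True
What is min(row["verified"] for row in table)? False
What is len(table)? 6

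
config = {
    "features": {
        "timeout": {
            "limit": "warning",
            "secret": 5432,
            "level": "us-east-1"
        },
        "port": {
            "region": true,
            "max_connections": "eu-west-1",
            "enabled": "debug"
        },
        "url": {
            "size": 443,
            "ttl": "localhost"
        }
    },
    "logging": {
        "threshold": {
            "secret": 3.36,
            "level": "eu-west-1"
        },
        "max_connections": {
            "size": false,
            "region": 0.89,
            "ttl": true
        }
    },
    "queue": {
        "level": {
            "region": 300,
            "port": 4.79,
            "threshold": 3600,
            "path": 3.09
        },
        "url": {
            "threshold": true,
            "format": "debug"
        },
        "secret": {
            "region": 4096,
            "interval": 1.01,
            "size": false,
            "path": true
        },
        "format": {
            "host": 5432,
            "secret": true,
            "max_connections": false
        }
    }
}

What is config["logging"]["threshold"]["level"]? "eu-west-1"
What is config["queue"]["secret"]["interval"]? 1.01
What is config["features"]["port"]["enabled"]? "debug"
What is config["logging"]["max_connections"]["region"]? 0.89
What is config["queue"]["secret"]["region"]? 4096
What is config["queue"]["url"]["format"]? "debug"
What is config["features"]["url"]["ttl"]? "localhost"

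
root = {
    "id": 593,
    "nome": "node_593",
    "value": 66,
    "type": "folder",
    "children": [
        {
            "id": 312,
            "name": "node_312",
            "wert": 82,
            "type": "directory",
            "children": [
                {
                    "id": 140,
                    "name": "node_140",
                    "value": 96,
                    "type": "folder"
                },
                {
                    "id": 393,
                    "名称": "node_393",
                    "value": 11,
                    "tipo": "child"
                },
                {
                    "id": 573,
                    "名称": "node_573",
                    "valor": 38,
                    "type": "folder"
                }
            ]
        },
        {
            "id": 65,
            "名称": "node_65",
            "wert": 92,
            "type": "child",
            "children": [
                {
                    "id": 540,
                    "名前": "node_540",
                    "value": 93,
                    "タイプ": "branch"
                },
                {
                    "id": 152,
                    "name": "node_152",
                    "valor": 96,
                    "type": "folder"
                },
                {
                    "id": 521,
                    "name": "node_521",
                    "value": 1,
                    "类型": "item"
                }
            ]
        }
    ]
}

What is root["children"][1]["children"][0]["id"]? 540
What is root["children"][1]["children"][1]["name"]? "node_152"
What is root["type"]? "folder"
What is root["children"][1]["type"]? "child"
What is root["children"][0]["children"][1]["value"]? 11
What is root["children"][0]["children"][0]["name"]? "node_140"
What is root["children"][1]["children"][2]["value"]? 1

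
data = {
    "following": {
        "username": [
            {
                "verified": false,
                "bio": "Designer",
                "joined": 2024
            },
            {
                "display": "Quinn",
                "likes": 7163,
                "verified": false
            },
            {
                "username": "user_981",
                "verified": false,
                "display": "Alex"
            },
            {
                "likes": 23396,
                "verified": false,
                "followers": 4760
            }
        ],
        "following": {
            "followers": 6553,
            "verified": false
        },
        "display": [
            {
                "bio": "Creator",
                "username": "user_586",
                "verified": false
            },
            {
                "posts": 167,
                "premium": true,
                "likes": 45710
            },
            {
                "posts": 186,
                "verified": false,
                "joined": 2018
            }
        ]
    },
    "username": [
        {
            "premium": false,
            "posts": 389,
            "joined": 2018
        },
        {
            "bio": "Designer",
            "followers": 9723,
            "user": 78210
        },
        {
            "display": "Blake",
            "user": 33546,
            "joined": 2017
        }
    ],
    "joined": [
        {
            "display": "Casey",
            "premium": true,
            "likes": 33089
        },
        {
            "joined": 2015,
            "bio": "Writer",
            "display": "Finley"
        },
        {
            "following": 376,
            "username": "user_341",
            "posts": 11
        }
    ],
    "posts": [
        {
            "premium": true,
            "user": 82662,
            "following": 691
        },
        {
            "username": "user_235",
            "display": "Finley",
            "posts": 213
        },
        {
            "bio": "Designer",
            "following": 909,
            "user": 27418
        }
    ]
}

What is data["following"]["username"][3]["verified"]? False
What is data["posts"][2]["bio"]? "Designer"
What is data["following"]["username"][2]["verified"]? False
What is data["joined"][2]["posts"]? 11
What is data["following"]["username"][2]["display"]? "Alex"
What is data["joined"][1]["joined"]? 2015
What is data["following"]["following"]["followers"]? 6553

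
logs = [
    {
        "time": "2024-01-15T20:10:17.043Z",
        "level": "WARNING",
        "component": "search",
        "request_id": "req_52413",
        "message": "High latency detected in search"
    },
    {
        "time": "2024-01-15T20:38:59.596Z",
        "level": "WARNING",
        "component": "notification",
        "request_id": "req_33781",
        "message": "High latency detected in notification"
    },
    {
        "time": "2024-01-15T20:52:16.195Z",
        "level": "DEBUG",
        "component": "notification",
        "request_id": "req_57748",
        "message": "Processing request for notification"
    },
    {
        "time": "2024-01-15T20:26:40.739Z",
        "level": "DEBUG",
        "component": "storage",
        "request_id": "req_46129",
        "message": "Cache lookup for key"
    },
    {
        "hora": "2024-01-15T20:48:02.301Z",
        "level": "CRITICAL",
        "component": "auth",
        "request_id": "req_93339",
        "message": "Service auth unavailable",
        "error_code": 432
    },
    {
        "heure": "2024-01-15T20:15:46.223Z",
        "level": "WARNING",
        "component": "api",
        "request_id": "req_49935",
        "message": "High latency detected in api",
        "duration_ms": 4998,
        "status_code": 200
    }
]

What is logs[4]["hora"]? "2024-01-15T20:48:02.301Z"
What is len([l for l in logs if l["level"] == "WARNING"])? 3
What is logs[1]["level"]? "WARNING"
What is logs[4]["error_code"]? 432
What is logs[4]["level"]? "CRITICAL"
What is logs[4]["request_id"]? "req_93339"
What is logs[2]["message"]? "Processing request for notification"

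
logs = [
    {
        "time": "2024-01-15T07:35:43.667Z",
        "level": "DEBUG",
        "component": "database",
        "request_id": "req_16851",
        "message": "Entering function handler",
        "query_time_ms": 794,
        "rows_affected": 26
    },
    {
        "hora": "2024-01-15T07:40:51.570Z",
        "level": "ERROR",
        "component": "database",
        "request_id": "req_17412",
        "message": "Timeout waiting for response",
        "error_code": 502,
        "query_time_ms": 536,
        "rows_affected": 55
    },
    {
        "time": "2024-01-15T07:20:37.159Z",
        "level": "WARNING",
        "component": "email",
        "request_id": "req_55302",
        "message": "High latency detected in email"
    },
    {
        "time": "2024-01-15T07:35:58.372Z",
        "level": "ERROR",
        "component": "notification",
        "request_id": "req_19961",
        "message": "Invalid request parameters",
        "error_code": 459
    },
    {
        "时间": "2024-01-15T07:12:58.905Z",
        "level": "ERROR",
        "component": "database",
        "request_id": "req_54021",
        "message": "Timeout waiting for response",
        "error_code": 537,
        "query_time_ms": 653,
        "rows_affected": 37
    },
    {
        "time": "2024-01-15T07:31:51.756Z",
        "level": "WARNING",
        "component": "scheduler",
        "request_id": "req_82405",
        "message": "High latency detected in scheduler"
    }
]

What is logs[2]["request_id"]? "req_55302"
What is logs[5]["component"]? "scheduler"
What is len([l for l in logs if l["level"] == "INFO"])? 0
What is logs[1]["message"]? "Timeout waiting for response"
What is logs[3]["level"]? "ERROR"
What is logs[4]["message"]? "Timeout waiting for response"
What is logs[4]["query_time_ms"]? 653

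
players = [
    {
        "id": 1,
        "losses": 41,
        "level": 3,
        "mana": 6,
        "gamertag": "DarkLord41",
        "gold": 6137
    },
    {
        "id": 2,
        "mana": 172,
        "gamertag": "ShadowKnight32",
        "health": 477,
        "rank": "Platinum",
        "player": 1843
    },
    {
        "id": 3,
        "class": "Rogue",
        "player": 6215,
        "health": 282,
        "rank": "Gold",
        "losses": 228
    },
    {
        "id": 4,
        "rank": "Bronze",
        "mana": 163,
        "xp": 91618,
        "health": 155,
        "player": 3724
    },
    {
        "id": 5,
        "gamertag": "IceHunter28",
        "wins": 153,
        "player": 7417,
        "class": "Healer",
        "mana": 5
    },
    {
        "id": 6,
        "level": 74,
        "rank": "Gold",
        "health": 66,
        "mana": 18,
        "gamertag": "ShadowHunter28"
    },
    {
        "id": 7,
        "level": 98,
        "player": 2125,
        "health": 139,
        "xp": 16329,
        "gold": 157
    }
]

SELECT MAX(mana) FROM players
172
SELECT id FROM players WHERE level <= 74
[1, 6]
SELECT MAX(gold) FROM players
6137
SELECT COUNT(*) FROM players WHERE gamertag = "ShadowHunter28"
1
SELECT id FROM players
[1, 2, 3, 4, 5, 6, 7]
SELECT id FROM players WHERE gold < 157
[]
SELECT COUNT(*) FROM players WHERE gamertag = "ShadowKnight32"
1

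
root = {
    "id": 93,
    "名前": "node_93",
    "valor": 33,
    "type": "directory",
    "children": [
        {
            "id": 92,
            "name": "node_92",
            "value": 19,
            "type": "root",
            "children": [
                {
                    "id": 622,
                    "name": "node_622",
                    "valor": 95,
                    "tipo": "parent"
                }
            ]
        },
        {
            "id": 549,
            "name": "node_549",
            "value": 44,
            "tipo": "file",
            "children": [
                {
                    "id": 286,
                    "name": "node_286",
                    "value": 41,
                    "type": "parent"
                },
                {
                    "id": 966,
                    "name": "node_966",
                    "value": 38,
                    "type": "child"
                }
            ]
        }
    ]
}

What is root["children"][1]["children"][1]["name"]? "node_966"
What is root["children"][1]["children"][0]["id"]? 286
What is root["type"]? "directory"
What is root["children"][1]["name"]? "node_549"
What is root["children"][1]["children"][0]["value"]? 41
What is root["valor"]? 33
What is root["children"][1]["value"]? 44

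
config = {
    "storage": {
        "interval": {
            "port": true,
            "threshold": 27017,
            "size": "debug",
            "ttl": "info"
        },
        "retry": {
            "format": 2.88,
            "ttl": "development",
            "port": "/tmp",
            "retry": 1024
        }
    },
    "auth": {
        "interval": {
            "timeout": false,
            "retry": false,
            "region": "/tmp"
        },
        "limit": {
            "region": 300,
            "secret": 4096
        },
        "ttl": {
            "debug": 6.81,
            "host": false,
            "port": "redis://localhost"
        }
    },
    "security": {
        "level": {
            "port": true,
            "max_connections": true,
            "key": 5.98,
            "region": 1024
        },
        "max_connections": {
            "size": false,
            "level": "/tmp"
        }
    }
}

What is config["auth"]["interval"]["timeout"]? False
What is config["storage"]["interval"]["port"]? True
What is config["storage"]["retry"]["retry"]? 1024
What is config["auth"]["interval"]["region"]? "/tmp"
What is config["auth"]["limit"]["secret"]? 4096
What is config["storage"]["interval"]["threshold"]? 27017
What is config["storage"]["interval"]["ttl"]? "info"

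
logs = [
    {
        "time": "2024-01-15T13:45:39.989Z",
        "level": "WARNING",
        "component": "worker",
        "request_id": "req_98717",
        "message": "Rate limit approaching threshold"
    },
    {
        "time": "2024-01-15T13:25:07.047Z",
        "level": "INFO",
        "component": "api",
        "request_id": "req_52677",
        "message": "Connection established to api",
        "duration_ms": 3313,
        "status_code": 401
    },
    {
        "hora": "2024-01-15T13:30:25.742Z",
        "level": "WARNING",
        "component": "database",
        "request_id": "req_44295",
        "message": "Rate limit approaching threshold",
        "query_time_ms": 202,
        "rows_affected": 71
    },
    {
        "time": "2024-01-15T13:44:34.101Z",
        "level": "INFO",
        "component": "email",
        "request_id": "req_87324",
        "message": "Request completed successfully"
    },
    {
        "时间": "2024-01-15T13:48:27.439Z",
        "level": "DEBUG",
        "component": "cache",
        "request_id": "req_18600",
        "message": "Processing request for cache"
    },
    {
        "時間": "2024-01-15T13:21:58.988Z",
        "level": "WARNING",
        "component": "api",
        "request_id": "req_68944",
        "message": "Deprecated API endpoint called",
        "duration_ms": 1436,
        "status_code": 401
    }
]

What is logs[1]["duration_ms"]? 3313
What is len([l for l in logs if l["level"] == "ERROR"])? 0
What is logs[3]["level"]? "INFO"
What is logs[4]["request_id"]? "req_18600"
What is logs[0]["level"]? "WARNING"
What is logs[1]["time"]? "2024-01-15T13:25:07.047Z"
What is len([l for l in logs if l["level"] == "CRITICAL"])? 0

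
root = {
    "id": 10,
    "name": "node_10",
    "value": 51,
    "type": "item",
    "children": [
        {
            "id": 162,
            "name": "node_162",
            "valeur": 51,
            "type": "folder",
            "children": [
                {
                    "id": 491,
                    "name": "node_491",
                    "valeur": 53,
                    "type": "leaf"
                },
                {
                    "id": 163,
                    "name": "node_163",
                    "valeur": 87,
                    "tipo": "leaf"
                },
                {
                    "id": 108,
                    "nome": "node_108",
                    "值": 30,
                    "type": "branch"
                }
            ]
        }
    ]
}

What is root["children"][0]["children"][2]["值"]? 30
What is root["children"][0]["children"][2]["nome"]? "node_108"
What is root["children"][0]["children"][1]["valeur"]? 87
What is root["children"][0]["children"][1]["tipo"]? "leaf"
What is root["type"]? "item"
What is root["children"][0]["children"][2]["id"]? 108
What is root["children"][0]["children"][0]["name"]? "node_491"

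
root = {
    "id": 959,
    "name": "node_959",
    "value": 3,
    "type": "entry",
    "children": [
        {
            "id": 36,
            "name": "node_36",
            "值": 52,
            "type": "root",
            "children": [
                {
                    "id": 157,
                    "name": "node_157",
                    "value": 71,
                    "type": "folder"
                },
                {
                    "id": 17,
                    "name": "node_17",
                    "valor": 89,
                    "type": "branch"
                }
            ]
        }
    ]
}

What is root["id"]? 959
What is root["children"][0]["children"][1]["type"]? "branch"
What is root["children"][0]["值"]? 52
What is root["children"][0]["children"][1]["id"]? 17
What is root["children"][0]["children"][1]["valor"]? 89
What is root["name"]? "node_959"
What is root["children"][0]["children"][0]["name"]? "node_157"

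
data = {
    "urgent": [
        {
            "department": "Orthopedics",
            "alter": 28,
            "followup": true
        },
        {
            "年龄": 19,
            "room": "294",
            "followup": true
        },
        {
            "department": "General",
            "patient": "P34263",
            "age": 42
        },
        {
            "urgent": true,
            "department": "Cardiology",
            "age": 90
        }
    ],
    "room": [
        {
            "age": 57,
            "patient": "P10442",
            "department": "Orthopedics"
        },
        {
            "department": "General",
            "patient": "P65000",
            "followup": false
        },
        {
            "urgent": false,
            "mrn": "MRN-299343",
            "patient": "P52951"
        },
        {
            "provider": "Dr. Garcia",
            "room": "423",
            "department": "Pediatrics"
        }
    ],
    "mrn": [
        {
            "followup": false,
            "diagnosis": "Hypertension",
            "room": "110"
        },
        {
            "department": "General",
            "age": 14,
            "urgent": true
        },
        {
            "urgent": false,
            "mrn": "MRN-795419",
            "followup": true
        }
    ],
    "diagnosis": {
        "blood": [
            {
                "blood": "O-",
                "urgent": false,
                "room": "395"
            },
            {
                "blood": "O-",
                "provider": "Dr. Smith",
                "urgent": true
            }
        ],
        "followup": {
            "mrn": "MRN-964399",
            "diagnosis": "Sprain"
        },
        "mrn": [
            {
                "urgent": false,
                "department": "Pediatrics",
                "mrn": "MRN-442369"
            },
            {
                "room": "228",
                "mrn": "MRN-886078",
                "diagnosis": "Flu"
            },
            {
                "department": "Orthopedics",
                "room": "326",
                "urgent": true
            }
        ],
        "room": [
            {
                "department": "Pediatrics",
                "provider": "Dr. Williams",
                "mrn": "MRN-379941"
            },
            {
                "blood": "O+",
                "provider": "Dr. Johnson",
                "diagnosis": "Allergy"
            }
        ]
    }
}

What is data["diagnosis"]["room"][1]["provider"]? "Dr. Johnson"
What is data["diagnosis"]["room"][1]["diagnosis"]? "Allergy"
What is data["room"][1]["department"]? "General"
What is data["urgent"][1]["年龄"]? 19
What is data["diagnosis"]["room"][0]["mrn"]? "MRN-379941"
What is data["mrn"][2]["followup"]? True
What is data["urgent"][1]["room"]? "294"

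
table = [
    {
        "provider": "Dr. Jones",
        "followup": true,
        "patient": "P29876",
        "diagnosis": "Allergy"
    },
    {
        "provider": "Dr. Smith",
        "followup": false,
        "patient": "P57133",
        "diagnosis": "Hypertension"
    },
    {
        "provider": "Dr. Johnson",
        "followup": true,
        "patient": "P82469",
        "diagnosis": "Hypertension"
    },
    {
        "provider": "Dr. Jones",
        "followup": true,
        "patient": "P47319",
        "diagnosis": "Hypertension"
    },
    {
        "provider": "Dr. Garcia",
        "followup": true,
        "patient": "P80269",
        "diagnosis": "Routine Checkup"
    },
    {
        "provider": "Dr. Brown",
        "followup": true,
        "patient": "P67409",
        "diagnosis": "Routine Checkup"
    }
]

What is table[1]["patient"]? "P57133"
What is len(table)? 6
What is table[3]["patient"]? "P47319"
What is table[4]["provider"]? "Dr. Garcia"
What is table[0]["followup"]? True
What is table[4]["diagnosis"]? "Routine Checkup"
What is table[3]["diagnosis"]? "Hypertension"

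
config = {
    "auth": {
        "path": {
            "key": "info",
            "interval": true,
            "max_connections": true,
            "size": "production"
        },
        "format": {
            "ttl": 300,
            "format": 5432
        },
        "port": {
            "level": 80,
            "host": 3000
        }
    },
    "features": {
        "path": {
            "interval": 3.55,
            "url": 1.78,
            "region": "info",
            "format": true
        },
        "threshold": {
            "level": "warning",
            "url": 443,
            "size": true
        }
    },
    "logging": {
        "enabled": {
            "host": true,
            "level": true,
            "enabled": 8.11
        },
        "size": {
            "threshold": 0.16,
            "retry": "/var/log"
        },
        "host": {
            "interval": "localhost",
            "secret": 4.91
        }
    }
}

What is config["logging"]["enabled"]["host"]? True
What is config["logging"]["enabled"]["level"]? True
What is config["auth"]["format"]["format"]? 5432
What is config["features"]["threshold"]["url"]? 443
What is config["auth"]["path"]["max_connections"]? True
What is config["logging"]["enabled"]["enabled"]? 8.11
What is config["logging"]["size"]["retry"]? "/var/log"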